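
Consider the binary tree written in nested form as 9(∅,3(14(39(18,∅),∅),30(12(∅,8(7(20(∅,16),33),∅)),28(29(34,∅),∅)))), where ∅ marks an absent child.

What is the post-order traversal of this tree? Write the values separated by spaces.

Post-order visits the left subtree, then the right subtree, then the node.
At 9: no left child.
At 9: go right to 3.
  At 3: go left to 14.
    At 14: go left to 39.
      At 39: go left to 18.
        18 is a leaf — visit 18.
      At 39: no right child.
      Visit 39.
    At 14: no right child.
    Visit 14.
  At 3: go right to 30.
    At 30: go left to 12.
      At 12: no left child.
      At 12: go right to 8.
        At 8: go left to 7.
          At 7: go left to 20.
            At 20: no left child.
            At 20: go right to 16.
              16 is a leaf — visit 16.
            Visit 20.
          At 7: go right to 33.
            33 is a leaf — visit 33.
          Visit 7.
        At 8: no right child.
        Visit 8.
      Visit 12.
    At 30: go right to 28.
      At 28: go left to 29.
        At 29: go left to 34.
          34 is a leaf — visit 34.
        At 29: no right child.
        Visit 29.
      At 28: no right child.
      Visit 28.
    Visit 30.
  Visit 3.
Visit 9.

18 39 14 16 20 33 7 8 12 34 29 28 30 3 9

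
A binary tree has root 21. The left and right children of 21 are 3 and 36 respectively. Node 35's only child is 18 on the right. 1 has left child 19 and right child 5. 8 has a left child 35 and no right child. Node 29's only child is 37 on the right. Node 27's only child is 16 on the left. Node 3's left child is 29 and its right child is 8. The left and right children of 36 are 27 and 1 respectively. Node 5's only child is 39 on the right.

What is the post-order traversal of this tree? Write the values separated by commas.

37, 29, 18, 35, 8, 3, 16, 27, 19, 39, 5, 1, 36, 21

Post-order visits the left subtree, then the right subtree, then the node.
At 21: go left to 3.
  At 3: go left to 29.
    At 29: no left child.
    At 29: go right to 37.
      37 is a leaf — visit 37.
    Visit 29.
  At 3: go right to 8.
    At 8: go left to 35.
      At 35: no left child.
      At 35: go right to 18.
        18 is a leaf — visit 18.
      Visit 35.
    At 8: no right child.
    Visit 8.
  Visit 3.
At 21: go right to 36.
  At 36: go left to 27.
    At 27: go left to 16.
      16 is a leaf — visit 16.
    At 27: no right child.
    Visit 27.
  At 36: go right to 1.
    At 1: go left to 19.
      19 is a leaf — visit 19.
    At 1: go right to 5.
      At 5: no left child.
      At 5: go right to 39.
        39 is a leaf — visit 39.
      Visit 5.
    Visit 1.
  Visit 36.
Visit 21.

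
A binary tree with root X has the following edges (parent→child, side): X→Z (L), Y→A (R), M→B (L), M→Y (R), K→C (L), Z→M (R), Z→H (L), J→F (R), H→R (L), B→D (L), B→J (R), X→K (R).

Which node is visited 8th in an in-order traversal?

In-order visits the left subtree, then the node, then the right subtree.
At X: go left to Z.
  At Z: go left to H.
    At H: go left to R.
      R is a leaf — visit R.
    Visit H.
    At H: no right child.
  Visit Z.
  At Z: go right to M.
    At M: go left to B.
      At B: go left to D.
        D is a leaf — visit D.
      Visit B.
      At B: go right to J.
        At J: no left child.
        Visit J.
        At J: go right to F.
          F is a leaf — visit F.
    Visit M.
    At M: go right to Y.
      At Y: no left child.
      Visit Y.
      At Y: go right to A.
        A is a leaf — visit A.
Visit X.
At X: go right to K.
  At K: go left to C.
    C is a leaf — visit C.
  Visit K.
  At K: no right child.
Full in-order sequence: R, H, Z, D, B, J, F, M, Y, A, X, C, K.

M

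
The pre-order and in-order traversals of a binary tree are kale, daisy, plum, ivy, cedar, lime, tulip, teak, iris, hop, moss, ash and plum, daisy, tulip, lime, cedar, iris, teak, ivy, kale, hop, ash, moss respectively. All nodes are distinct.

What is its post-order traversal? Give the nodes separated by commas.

plum, tulip, lime, iris, teak, cedar, ivy, daisy, ash, moss, hop, kale

The first element of pre-order is the root; it splits in-order into left and right subtrees.
Root kale: left subtree has 8 nodes {plum, daisy, tulip, lime, cedar, iris, teak, ivy}, right has 3 {hop, ash, moss}.
  Root daisy: left subtree has 1 node {plum}, right has 6 {tulip, lime, cedar, iris, teak, ivy}.
    Root ivy: left subtree has 5 nodes {tulip, lime, cedar, iris, teak}, right has 0 { }.
      Root cedar: left subtree has 2 nodes {tulip, lime}, right has 2 {iris, teak}.
        Root lime: left subtree has 1 node {tulip}, right has 0 { }.
        Root teak: left subtree has 1 node {iris}, right has 0 { }.
  Root hop: left subtree has 0 nodes { }, right has 2 {ash, moss}.
    Root moss: left subtree has 1 node {ash}, right has 0 { }.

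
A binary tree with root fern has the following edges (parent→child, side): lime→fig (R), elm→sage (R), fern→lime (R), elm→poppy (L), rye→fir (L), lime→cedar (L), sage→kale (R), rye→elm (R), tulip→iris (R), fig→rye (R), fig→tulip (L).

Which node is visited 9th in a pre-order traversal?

Pre-order visits the node, then its left subtree, then its right subtree.
Visit fern.
At fern: no left child.
At fern: go right to lime.
  Visit lime.
  At lime: go left to cedar.
    cedar is a leaf — visit cedar.
  At lime: go right to fig.
    Visit fig.
    At fig: go left to tulip.
      Visit tulip.
      At tulip: no left child.
      At tulip: go right to iris.
        iris is a leaf — visit iris.
    At fig: go right to rye.
      Visit rye.
      At rye: go left to fir.
        fir is a leaf — visit fir.
      At rye: go right to elm.
        Visit elm.
        At elm: go left to poppy.
          poppy is a leaf — visit poppy.
        At elm: go right to sage.
          Visit sage.
          At sage: no left child.
          At sage: go right to kale.
            kale is a leaf — visit kale.
Full pre-order sequence: fern, lime, cedar, fig, tulip, iris, rye, fir, elm, poppy, sage, kale.

elm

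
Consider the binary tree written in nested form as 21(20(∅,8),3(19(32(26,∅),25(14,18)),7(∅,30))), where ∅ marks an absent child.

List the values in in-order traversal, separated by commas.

20, 8, 21, 26, 32, 19, 14, 25, 18, 3, 7, 30

In-order visits the left subtree, then the node, then the right subtree.
At 21: go left to 20.
  At 20: no left child.
  Visit 20.
  At 20: go right to 8.
    8 is a leaf — visit 8.
Visit 21.
At 21: go right to 3.
  At 3: go left to 19.
    At 19: go left to 32.
      At 32: go left to 26.
        26 is a leaf — visit 26.
      Visit 32.
      At 32: no right child.
    Visit 19.
    At 19: go right to 25.
      At 25: go left to 14.
        14 is a leaf — visit 14.
      Visit 25.
      At 25: go right to 18.
        18 is a leaf — visit 18.
  Visit 3.
  At 3: go right to 7.
    At 7: no left child.
    Visit 7.
    At 7: go right to 30.
      30 is a leaf — visit 30.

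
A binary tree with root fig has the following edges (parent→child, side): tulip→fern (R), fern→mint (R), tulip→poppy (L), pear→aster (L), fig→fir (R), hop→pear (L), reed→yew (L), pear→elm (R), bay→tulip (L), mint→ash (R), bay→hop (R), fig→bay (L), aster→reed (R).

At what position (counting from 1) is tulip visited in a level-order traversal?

4

Level-order visits nodes level by level from the root, left to right within each level.
Level 0: fig
Level 1: bay, fir
Level 2: tulip, hop
Level 3: poppy, fern, pear
Level 4: mint, aster, elm
Level 5: ash, reed
Level 6: yew
Full level-order sequence: fig, bay, fir, tulip, hop, poppy, fern, pear, mint, aster, elm, ash, reed, yew.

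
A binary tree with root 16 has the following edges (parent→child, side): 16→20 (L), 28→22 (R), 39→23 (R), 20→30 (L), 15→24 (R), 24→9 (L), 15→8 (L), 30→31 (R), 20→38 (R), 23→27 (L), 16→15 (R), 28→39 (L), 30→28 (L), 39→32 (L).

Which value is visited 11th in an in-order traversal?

16

In-order visits the left subtree, then the node, then the right subtree.
At 16: go left to 20.
  At 20: go left to 30.
    At 30: go left to 28.
      At 28: go left to 39.
        At 39: go left to 32.
          32 is a leaf — visit 32.
        Visit 39.
        At 39: go right to 23.
          At 23: go left to 27.
            27 is a leaf — visit 27.
          Visit 23.
          At 23: no right child.
      Visit 28.
      At 28: go right to 22.
        22 is a leaf — visit 22.
    Visit 30.
    At 30: go right to 31.
      31 is a leaf — visit 31.
  Visit 20.
  At 20: go right to 38.
    38 is a leaf — visit 38.
Visit 16.
At 16: go right to 15.
  At 15: go left to 8.
    8 is a leaf — visit 8.
  Visit 15.
  At 15: go right to 24.
    At 24: go left to 9.
      9 is a leaf — visit 9.
    Visit 24.
    At 24: no right child.
Full in-order sequence: 32, 39, 27, 23, 28, 22, 30, 31, 20, 38, 16, 8, 15, 9, 24.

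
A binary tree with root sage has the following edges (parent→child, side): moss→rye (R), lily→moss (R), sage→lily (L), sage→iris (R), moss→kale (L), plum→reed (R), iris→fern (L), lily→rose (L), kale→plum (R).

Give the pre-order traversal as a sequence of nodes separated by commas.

Pre-order visits the node, then its left subtree, then its right subtree.
Visit sage.
At sage: go left to lily.
  Visit lily.
  At lily: go left to rose.
    rose is a leaf — visit rose.
  At lily: go right to moss.
    Visit moss.
    At moss: go left to kale.
      Visit kale.
      At kale: no left child.
      At kale: go right to plum.
        Visit plum.
        At plum: no left child.
        At plum: go right to reed.
          reed is a leaf — visit reed.
    At moss: go right to rye.
      rye is a leaf — visit rye.
At sage: go right to iris.
  Visit iris.
  At iris: go left to fern.
    fern is a leaf — visit fern.
  At iris: no right child.

sage, lily, rose, moss, kale, plum, reed, rye, iris, fern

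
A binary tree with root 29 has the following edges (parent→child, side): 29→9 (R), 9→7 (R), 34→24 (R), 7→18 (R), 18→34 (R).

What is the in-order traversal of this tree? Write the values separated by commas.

In-order visits the left subtree, then the node, then the right subtree.
At 29: no left child.
Visit 29.
At 29: go right to 9.
  At 9: no left child.
  Visit 9.
  At 9: go right to 7.
    At 7: no left child.
    Visit 7.
    At 7: go right to 18.
      At 18: no left child.
      Visit 18.
      At 18: go right to 34.
        At 34: no left child.
        Visit 34.
        At 34: go right to 24.
          24 is a leaf — visit 24.

29, 9, 7, 18, 34, 24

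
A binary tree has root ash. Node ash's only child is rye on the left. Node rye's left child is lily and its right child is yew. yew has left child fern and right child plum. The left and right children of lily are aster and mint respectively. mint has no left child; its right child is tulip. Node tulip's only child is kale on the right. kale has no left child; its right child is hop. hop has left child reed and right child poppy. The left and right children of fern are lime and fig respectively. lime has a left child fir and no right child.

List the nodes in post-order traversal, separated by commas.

aster, reed, poppy, hop, kale, tulip, mint, lily, fir, lime, fig, fern, plum, yew, rye, ash

Post-order visits the left subtree, then the right subtree, then the node.
At ash: go left to rye.
  At rye: go left to lily.
    At lily: go left to aster.
      aster is a leaf — visit aster.
    At lily: go right to mint.
      At mint: no left child.
      At mint: go right to tulip.
        At tulip: no left child.
        At tulip: go right to kale.
          At kale: no left child.
          At kale: go right to hop.
            At hop: go left to reed.
              reed is a leaf — visit reed.
            At hop: go right to poppy.
              poppy is a leaf — visit poppy.
            Visit hop.
          Visit kale.
        Visit tulip.
      Visit mint.
    Visit lily.
  At rye: go right to yew.
    At yew: go left to fern.
      At fern: go left to lime.
        At lime: go left to fir.
          fir is a leaf — visit fir.
        At lime: no right child.
        Visit lime.
      At fern: go right to fig.
        fig is a leaf — visit fig.
      Visit fern.
    At yew: go right to plum.
      plum is a leaf — visit plum.
    Visit yew.
  Visit rye.
At ash: no right child.
Visit ash.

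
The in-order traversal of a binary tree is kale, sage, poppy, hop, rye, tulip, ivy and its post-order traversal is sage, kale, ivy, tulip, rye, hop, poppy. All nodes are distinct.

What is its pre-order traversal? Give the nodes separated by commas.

The last element of post-order is the root; it splits in-order into left and right subtrees.
Root poppy: left subtree has 2 nodes {kale, sage}, right has 4 {hop, rye, tulip, ivy}.
  Root kale: left subtree has 0 nodes { }, right has 1 {sage}.
  Root hop: left subtree has 0 nodes { }, right has 3 {rye, tulip, ivy}.
    Root rye: left subtree has 0 nodes { }, right has 2 {tulip, ivy}.
      Root tulip: left subtree has 0 nodes { }, right has 1 {ivy}.

poppy, kale, sage, hop, rye, tulip, ivy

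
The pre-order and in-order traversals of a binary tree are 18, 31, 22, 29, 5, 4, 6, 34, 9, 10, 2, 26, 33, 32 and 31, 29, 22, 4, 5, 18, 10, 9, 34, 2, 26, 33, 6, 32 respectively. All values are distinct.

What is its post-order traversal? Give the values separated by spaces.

29 4 5 22 31 10 9 33 26 2 34 32 6 18

The first element of pre-order is the root; it splits in-order into left and right subtrees.
Root 18: left subtree has 5 nodes {31, 29, 22, 4, 5}, right has 8 {10, 9, 34, 2, 26, 33, 6, 32}.
  Root 31: left subtree has 0 nodes { }, right has 4 {29, 22, 4, 5}.
    Root 22: left subtree has 1 node {29}, right has 2 {4, 5}.
      Root 5: left subtree has 1 node {4}, right has 0 { }.
  Root 6: left subtree has 6 nodes {10, 9, 34, 2, 26, 33}, right has 1 {32}.
    Root 34: left subtree has 2 nodes {10, 9}, right has 3 {2, 26, 33}.
      Root 9: left subtree has 1 node {10}, right has 0 { }.
      Root 2: left subtree has 0 nodes { }, right has 2 {26, 33}.
        Root 26: left subtree has 0 nodes { }, right has 1 {33}.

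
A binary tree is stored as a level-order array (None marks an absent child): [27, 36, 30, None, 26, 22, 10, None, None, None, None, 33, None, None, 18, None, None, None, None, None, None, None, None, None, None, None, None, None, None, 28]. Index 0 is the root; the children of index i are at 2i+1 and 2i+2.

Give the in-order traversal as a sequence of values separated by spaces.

In-order visits the left subtree, then the node, then the right subtree.
At 27: go left to 36.
  At 36: no left child.
  Visit 36.
  At 36: go right to 26.
    26 is a leaf — visit 26.
Visit 27.
At 27: go right to 30.
  At 30: go left to 22.
    At 22: go left to 33.
      33 is a leaf — visit 33.
    Visit 22.
    At 22: no right child.
  Visit 30.
  At 30: go right to 10.
    At 10: no left child.
    Visit 10.
    At 10: go right to 18.
      At 18: go left to 28.
        28 is a leaf — visit 28.
      Visit 18.
      At 18: no right child.

36 26 27 33 22 30 10 28 18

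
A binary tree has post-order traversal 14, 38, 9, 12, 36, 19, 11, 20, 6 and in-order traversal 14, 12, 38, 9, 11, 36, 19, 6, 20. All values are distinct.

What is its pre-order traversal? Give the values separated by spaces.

6 11 12 14 9 38 19 36 20

The last element of post-order is the root; it splits in-order into left and right subtrees.
Root 6: left subtree has 7 nodes {14, 12, 38, 9, 11, 36, 19}, right has 1 {20}.
  Root 11: left subtree has 4 nodes {14, 12, 38, 9}, right has 2 {36, 19}.
    Root 12: left subtree has 1 node {14}, right has 2 {38, 9}.
      Root 9: left subtree has 1 node {38}, right has 0 { }.
    Root 19: left subtree has 1 node {36}, right has 0 { }.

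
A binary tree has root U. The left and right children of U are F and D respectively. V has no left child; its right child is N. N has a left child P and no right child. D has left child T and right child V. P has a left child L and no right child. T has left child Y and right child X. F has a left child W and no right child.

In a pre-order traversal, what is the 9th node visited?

N

Pre-order visits the node, then its left subtree, then its right subtree.
Visit U.
At U: go left to F.
  Visit F.
  At F: go left to W.
    W is a leaf — visit W.
  At F: no right child.
At U: go right to D.
  Visit D.
  At D: go left to T.
    Visit T.
    At T: go left to Y.
      Y is a leaf — visit Y.
    At T: go right to X.
      X is a leaf — visit X.
  At D: go right to V.
    Visit V.
    At V: no left child.
    At V: go right to N.
      Visit N.
      At N: go left to P.
        Visit P.
        At P: go left to L.
          L is a leaf — visit L.
        At P: no right child.
      At N: no right child.
Full pre-order sequence: U, F, W, D, T, Y, X, V, N, P, L.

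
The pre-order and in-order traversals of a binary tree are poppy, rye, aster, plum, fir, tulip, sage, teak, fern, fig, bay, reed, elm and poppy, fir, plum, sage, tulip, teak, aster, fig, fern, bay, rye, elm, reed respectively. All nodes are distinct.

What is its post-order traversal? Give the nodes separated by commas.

fir, sage, teak, tulip, plum, fig, bay, fern, aster, elm, reed, rye, poppy

The first element of pre-order is the root; it splits in-order into left and right subtrees.
Root poppy: left subtree has 0 nodes { }, right has 12 {fir, plum, sage, tulip, teak, aster, fig, fern, bay, rye, elm, reed}.
  Root rye: left subtree has 9 nodes {fir, plum, sage, tulip, teak, aster, fig, fern, bay}, right has 2 {elm, reed}.
    Root aster: left subtree has 5 nodes {fir, plum, sage, tulip, teak}, right has 3 {fig, fern, bay}.
      Root plum: left subtree has 1 node {fir}, right has 3 {sage, tulip, teak}.
        Root tulip: left subtree has 1 node {sage}, right has 1 {teak}.
      Root fern: left subtree has 1 node {fig}, right has 1 {bay}.
    Root reed: left subtree has 1 node {elm}, right has 0 { }.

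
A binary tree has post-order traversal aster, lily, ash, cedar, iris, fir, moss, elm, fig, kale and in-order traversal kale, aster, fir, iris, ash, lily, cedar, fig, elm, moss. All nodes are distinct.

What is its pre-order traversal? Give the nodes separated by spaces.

kale fig fir aster iris cedar ash lily elm moss

The last element of post-order is the root; it splits in-order into left and right subtrees.
Root kale: left subtree has 0 nodes { }, right has 9 {aster, fir, iris, ash, lily, cedar, fig, elm, moss}.
  Root fig: left subtree has 6 nodes {aster, fir, iris, ash, lily, cedar}, right has 2 {elm, moss}.
    Root fir: left subtree has 1 node {aster}, right has 4 {iris, ash, lily, cedar}.
      Root iris: left subtree has 0 nodes { }, right has 3 {ash, lily, cedar}.
        Root cedar: left subtree has 2 nodes {ash, lily}, right has 0 { }.
          Root ash: left subtree has 0 nodes { }, right has 1 {lily}.
    Root elm: left subtree has 0 nodes { }, right has 1 {moss}.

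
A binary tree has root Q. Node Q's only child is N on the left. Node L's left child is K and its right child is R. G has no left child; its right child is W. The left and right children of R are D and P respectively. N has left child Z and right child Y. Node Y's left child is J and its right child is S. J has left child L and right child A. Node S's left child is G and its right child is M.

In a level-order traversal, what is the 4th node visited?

Y

Level-order visits nodes level by level from the root, left to right within each level.
Level 0: Q
Level 1: N
Level 2: Z, Y
Level 3: J, S
Level 4: L, A, G, M
Level 5: K, R, W
Level 6: D, P
Full level-order sequence: Q, N, Z, Y, J, S, L, A, G, M, K, R, W, D, P.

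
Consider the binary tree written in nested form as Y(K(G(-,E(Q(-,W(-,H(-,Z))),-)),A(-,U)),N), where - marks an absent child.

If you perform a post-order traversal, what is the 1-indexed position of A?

Post-order visits the left subtree, then the right subtree, then the node.
At Y: go left to K.
  At K: go left to G.
    At G: no left child.
    At G: go right to E.
      At E: go left to Q.
        At Q: no left child.
        At Q: go right to W.
          At W: no left child.
          At W: go right to H.
            At H: no left child.
            At H: go right to Z.
              Z is a leaf — visit Z.
            Visit H.
          Visit W.
        Visit Q.
      At E: no right child.
      Visit E.
    Visit G.
  At K: go right to A.
    At A: no left child.
    At A: go right to U.
      U is a leaf — visit U.
    Visit A.
  Visit K.
At Y: go right to N.
  N is a leaf — visit N.
Visit Y.
Full post-order sequence: Z, H, W, Q, E, G, U, A, K, N, Y.

8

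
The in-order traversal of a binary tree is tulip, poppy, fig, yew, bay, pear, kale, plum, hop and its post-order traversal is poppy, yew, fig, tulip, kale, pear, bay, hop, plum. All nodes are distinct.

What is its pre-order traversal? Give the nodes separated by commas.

plum, bay, tulip, fig, poppy, yew, pear, kale, hop

The last element of post-order is the root; it splits in-order into left and right subtrees.
Root plum: left subtree has 7 nodes {tulip, poppy, fig, yew, bay, pear, kale}, right has 1 {hop}.
  Root bay: left subtree has 4 nodes {tulip, poppy, fig, yew}, right has 2 {pear, kale}.
    Root tulip: left subtree has 0 nodes { }, right has 3 {poppy, fig, yew}.
      Root fig: left subtree has 1 node {poppy}, right has 1 {yew}.
    Root pear: left subtree has 0 nodes { }, right has 1 {kale}.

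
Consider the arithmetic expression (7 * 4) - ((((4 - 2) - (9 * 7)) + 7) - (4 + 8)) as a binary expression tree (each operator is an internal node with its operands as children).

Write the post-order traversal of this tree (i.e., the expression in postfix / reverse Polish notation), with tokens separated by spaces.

Post-order on an expression tree gives postfix notation: for each operator, emit left operand, right operand, then the operator.

7 4 * 4 2 - 9 7 * - 7 + 4 8 + - -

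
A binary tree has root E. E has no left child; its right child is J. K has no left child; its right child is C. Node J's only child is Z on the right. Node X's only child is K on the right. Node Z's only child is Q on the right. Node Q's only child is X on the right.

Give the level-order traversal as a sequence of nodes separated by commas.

Level-order visits nodes level by level from the root, left to right within each level.
Level 0: E
Level 1: J
Level 2: Z
Level 3: Q
Level 4: X
Level 5: K
Level 6: C

E, J, Z, Q, X, K, C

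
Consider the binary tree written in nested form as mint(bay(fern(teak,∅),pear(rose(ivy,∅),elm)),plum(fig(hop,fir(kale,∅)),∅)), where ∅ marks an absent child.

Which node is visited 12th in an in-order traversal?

fir

In-order visits the left subtree, then the node, then the right subtree.
At mint: go left to bay.
  At bay: go left to fern.
    At fern: go left to teak.
      teak is a leaf — visit teak.
    Visit fern.
    At fern: no right child.
  Visit bay.
  At bay: go right to pear.
    At pear: go left to rose.
      At rose: go left to ivy.
        ivy is a leaf — visit ivy.
      Visit rose.
      At rose: no right child.
    Visit pear.
    At pear: go right to elm.
      elm is a leaf — visit elm.
Visit mint.
At mint: go right to plum.
  At plum: go left to fig.
    At fig: go left to hop.
      hop is a leaf — visit hop.
    Visit fig.
    At fig: go right to fir.
      At fir: go left to kale.
        kale is a leaf — visit kale.
      Visit fir.
      At fir: no right child.
  Visit plum.
  At plum: no right child.
Full in-order sequence: teak, fern, bay, ivy, rose, pear, elm, mint, hop, fig, kale, fir, plum.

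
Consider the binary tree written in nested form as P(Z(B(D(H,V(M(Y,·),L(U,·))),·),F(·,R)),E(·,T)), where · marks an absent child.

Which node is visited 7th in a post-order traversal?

Post-order visits the left subtree, then the right subtree, then the node.
At P: go left to Z.
  At Z: go left to B.
    At B: go left to D.
      At D: go left to H.
        H is a leaf — visit H.
      At D: go right to V.
        At V: go left to M.
          At M: go left to Y.
            Y is a leaf — visit Y.
          At M: no right child.
          Visit M.
        At V: go right to L.
          At L: go left to U.
            U is a leaf — visit U.
          At L: no right child.
          Visit L.
        Visit V.
      Visit D.
    At B: no right child.
    Visit B.
  At Z: go right to F.
    At F: no left child.
    At F: go right to R.
      R is a leaf — visit R.
    Visit F.
  Visit Z.
At P: go right to E.
  At E: no left child.
  At E: go right to T.
    T is a leaf — visit T.
  Visit E.
Visit P.
Full post-order sequence: H, Y, M, U, L, V, D, B, R, F, Z, T, E, P.

D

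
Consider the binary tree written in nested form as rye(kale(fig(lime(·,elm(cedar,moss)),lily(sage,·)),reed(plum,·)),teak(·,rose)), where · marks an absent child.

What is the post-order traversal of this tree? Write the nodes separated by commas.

cedar, moss, elm, lime, sage, lily, fig, plum, reed, kale, rose, teak, rye

Post-order visits the left subtree, then the right subtree, then the node.
At rye: go left to kale.
  At kale: go left to fig.
    At fig: go left to lime.
      At lime: no left child.
      At lime: go right to elm.
        At elm: go left to cedar.
          cedar is a leaf — visit cedar.
        At elm: go right to moss.
          moss is a leaf — visit moss.
        Visit elm.
      Visit lime.
    At fig: go right to lily.
      At lily: go left to sage.
        sage is a leaf — visit sage.
      At lily: no right child.
      Visit lily.
    Visit fig.
  At kale: go right to reed.
    At reed: go left to plum.
      plum is a leaf — visit plum.
    At reed: no right child.
    Visit reed.
  Visit kale.
At rye: go right to teak.
  At teak: no left child.
  At teak: go right to rose.
    rose is a leaf — visit rose.
  Visit teak.
Visit rye.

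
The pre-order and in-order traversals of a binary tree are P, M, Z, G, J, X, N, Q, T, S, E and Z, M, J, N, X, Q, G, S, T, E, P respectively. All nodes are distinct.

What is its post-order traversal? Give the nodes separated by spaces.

The first element of pre-order is the root; it splits in-order into left and right subtrees.
Root P: left subtree has 10 nodes {Z, M, J, N, X, Q, G, S, T, E}, right has 0 { }.
  Root M: left subtree has 1 node {Z}, right has 8 {J, N, X, Q, G, S, T, E}.
    Root G: left subtree has 4 nodes {J, N, X, Q}, right has 3 {S, T, E}.
      Root J: left subtree has 0 nodes { }, right has 3 {N, X, Q}.
        Root X: left subtree has 1 node {N}, right has 1 {Q}.
      Root T: left subtree has 1 node {S}, right has 1 {E}.

Z N Q X J S E T G M P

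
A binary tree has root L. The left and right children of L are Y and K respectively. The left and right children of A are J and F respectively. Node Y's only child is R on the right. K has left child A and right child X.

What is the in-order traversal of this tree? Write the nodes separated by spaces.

Y R L J A F K X

In-order visits the left subtree, then the node, then the right subtree.
At L: go left to Y.
  At Y: no left child.
  Visit Y.
  At Y: go right to R.
    R is a leaf — visit R.
Visit L.
At L: go right to K.
  At K: go left to A.
    At A: go left to J.
      J is a leaf — visit J.
    Visit A.
    At A: go right to F.
      F is a leaf — visit F.
  Visit K.
  At K: go right to X.
    X is a leaf — visit X.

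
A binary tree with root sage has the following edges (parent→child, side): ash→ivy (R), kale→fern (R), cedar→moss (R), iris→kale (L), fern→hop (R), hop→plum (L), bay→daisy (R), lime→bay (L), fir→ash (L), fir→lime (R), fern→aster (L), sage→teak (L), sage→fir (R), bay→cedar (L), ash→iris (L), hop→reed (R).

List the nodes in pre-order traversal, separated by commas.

sage, teak, fir, ash, iris, kale, fern, aster, hop, plum, reed, ivy, lime, bay, cedar, moss, daisy

Pre-order visits the node, then its left subtree, then its right subtree.
Visit sage.
At sage: go left to teak.
  teak is a leaf — visit teak.
At sage: go right to fir.
  Visit fir.
  At fir: go left to ash.
    Visit ash.
    At ash: go left to iris.
      Visit iris.
      At iris: go left to kale.
        Visit kale.
        At kale: no left child.
        At kale: go right to fern.
          Visit fern.
          At fern: go left to aster.
            aster is a leaf — visit aster.
          At fern: go right to hop.
            Visit hop.
            At hop: go left to plum.
              plum is a leaf — visit plum.
            At hop: go right to reed.
              reed is a leaf — visit reed.
      At iris: no right child.
    At ash: go right to ivy.
      ivy is a leaf — visit ivy.
  At fir: go right to lime.
    Visit lime.
    At lime: go left to bay.
      Visit bay.
      At bay: go left to cedar.
        Visit cedar.
        At cedar: no left child.
        At cedar: go right to moss.
          moss is a leaf — visit moss.
      At bay: go right to daisy.
        daisy is a leaf — visit daisy.
    At lime: no right child.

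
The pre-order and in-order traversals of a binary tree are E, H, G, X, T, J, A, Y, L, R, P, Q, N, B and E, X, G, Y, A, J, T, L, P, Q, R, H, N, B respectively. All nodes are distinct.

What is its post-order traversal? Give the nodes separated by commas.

The first element of pre-order is the root; it splits in-order into left and right subtrees.
Root E: left subtree has 0 nodes { }, right has 13 {X, G, Y, A, J, T, L, P, Q, R, H, N, B}.
  Root H: left subtree has 10 nodes {X, G, Y, A, J, T, L, P, Q, R}, right has 2 {N, B}.
    Root G: left subtree has 1 node {X}, right has 8 {Y, A, J, T, L, P, Q, R}.
      Root T: left subtree has 3 nodes {Y, A, J}, right has 4 {L, P, Q, R}.
        Root J: left subtree has 2 nodes {Y, A}, right has 0 { }.
          Root A: left subtree has 1 node {Y}, right has 0 { }.
        Root L: left subtree has 0 nodes { }, right has 3 {P, Q, R}.
          Root R: left subtree has 2 nodes {P, Q}, right has 0 { }.
            Root P: left subtree has 0 nodes { }, right has 1 {Q}.
    Root N: left subtree has 0 nodes { }, right has 1 {B}.

X, Y, A, J, Q, P, R, L, T, G, B, N, H, E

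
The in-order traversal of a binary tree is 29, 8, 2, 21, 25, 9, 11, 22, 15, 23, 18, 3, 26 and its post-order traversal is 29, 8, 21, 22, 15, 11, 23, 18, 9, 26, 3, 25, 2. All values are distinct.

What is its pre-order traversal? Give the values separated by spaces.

The last element of post-order is the root; it splits in-order into left and right subtrees.
Root 2: left subtree has 2 nodes {29, 8}, right has 10 {21, 25, 9, 11, 22, 15, 23, 18, 3, 26}.
  Root 8: left subtree has 1 node {29}, right has 0 { }.
  Root 25: left subtree has 1 node {21}, right has 8 {9, 11, 22, 15, 23, 18, 3, 26}.
    Root 3: left subtree has 6 nodes {9, 11, 22, 15, 23, 18}, right has 1 {26}.
      Root 9: left subtree has 0 nodes { }, right has 5 {11, 22, 15, 23, 18}.
        Root 18: left subtree has 4 nodes {11, 22, 15, 23}, right has 0 { }.
          Root 23: left subtree has 3 nodes {11, 22, 15}, right has 0 { }.
            Root 11: left subtree has 0 nodes { }, right has 2 {22, 15}.
              Root 15: left subtree has 1 node {22}, right has 0 { }.

2 8 29 25 21 3 9 18 23 11 15 22 26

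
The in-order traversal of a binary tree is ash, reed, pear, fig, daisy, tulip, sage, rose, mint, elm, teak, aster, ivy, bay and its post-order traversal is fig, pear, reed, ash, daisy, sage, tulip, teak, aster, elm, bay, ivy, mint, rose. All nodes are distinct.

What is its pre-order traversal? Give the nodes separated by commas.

rose, tulip, daisy, ash, reed, pear, fig, sage, mint, ivy, elm, aster, teak, bay

The last element of post-order is the root; it splits in-order into left and right subtrees.
Root rose: left subtree has 7 nodes {ash, reed, pear, fig, daisy, tulip, sage}, right has 6 {mint, elm, teak, aster, ivy, bay}.
  Root tulip: left subtree has 5 nodes {ash, reed, pear, fig, daisy}, right has 1 {sage}.
    Root daisy: left subtree has 4 nodes {ash, reed, pear, fig}, right has 0 { }.
      Root ash: left subtree has 0 nodes { }, right has 3 {reed, pear, fig}.
        Root reed: left subtree has 0 nodes { }, right has 2 {pear, fig}.
          Root pear: left subtree has 0 nodes { }, right has 1 {fig}.
  Root mint: left subtree has 0 nodes { }, right has 5 {elm, teak, aster, ivy, bay}.
    Root ivy: left subtree has 3 nodes {elm, teak, aster}, right has 1 {bay}.
      Root elm: left subtree has 0 nodes { }, right has 2 {teak, aster}.
        Root aster: left subtree has 1 node {teak}, right has 0 { }.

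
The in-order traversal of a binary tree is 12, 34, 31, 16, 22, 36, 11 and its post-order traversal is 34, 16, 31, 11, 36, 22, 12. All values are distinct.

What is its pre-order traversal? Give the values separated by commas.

The last element of post-order is the root; it splits in-order into left and right subtrees.
Root 12: left subtree has 0 nodes { }, right has 6 {34, 31, 16, 22, 36, 11}.
  Root 22: left subtree has 3 nodes {34, 31, 16}, right has 2 {36, 11}.
    Root 31: left subtree has 1 node {34}, right has 1 {16}.
    Root 36: left subtree has 0 nodes { }, right has 1 {11}.

12, 22, 31, 34, 16, 36, 11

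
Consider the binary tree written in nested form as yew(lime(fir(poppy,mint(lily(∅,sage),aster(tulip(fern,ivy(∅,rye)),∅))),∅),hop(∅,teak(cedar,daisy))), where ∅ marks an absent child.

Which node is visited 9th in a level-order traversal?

daisy

Level-order visits nodes level by level from the root, left to right within each level.
Level 0: yew
Level 1: lime, hop
Level 2: fir, teak
Level 3: poppy, mint, cedar, daisy
Level 4: lily, aster
Level 5: sage, tulip
Level 6: fern, ivy
Level 7: rye
Full level-order sequence: yew, lime, hop, fir, teak, poppy, mint, cedar, daisy, lily, aster, sage, tulip, fern, ivy, rye.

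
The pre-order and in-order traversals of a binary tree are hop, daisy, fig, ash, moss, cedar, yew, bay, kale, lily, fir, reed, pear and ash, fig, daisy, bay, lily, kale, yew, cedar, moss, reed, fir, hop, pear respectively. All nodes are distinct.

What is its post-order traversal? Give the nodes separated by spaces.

ash fig lily kale bay yew cedar reed fir moss daisy pear hop

The first element of pre-order is the root; it splits in-order into left and right subtrees.
Root hop: left subtree has 11 nodes {ash, fig, daisy, bay, lily, kale, yew, cedar, moss, reed, fir}, right has 1 {pear}.
  Root daisy: left subtree has 2 nodes {ash, fig}, right has 8 {bay, lily, kale, yew, cedar, moss, reed, fir}.
    Root fig: left subtree has 1 node {ash}, right has 0 { }.
    Root moss: left subtree has 5 nodes {bay, lily, kale, yew, cedar}, right has 2 {reed, fir}.
      Root cedar: left subtree has 4 nodes {bay, lily, kale, yew}, right has 0 { }.
        Root yew: left subtree has 3 nodes {bay, lily, kale}, right has 0 { }.
          Root bay: left subtree has 0 nodes { }, right has 2 {lily, kale}.
            Root kale: left subtree has 1 node {lily}, right has 0 { }.
      Root fir: left subtree has 1 node {reed}, right has 0 { }.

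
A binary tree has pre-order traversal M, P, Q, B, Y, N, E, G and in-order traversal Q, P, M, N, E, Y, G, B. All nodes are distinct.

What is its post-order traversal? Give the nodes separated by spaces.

Q P E N G Y B M

The first element of pre-order is the root; it splits in-order into left and right subtrees.
Root M: left subtree has 2 nodes {Q, P}, right has 5 {N, E, Y, G, B}.
  Root P: left subtree has 1 node {Q}, right has 0 { }.
  Root B: left subtree has 4 nodes {N, E, Y, G}, right has 0 { }.
    Root Y: left subtree has 2 nodes {N, E}, right has 1 {G}.
      Root N: left subtree has 0 nodes { }, right has 1 {E}.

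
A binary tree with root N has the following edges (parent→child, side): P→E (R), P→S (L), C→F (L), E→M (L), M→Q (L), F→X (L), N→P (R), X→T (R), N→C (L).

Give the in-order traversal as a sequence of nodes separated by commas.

X, T, F, C, N, S, P, Q, M, E

In-order visits the left subtree, then the node, then the right subtree.
At N: go left to C.
  At C: go left to F.
    At F: go left to X.
      At X: no left child.
      Visit X.
      At X: go right to T.
        T is a leaf — visit T.
    Visit F.
    At F: no right child.
  Visit C.
  At C: no right child.
Visit N.
At N: go right to P.
  At P: go left to S.
    S is a leaf — visit S.
  Visit P.
  At P: go right to E.
    At E: go left to M.
      At M: go left to Q.
        Q is a leaf — visit Q.
      Visit M.
      At M: no right child.
    Visit E.
    At E: no right child.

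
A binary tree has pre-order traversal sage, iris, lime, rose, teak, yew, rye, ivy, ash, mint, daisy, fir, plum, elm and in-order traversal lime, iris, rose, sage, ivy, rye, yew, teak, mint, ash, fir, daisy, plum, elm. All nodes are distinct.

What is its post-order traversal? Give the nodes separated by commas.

lime, rose, iris, ivy, rye, yew, mint, fir, elm, plum, daisy, ash, teak, sage

The first element of pre-order is the root; it splits in-order into left and right subtrees.
Root sage: left subtree has 3 nodes {lime, iris, rose}, right has 10 {ivy, rye, yew, teak, mint, ash, fir, daisy, plum, elm}.
  Root iris: left subtree has 1 node {lime}, right has 1 {rose}.
  Root teak: left subtree has 3 nodes {ivy, rye, yew}, right has 6 {mint, ash, fir, daisy, plum, elm}.
    Root yew: left subtree has 2 nodes {ivy, rye}, right has 0 { }.
      Root rye: left subtree has 1 node {ivy}, right has 0 { }.
    Root ash: left subtree has 1 node {mint}, right has 4 {fir, daisy, plum, elm}.
      Root daisy: left subtree has 1 node {fir}, right has 2 {plum, elm}.
        Root plum: left subtree has 0 nodes { }, right has 1 {elm}.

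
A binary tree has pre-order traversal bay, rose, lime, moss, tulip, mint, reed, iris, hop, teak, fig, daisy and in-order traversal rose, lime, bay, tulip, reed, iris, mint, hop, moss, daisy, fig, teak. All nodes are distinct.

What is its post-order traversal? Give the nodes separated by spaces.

lime rose iris reed hop mint tulip daisy fig teak moss bay

The first element of pre-order is the root; it splits in-order into left and right subtrees.
Root bay: left subtree has 2 nodes {rose, lime}, right has 9 {tulip, reed, iris, mint, hop, moss, daisy, fig, teak}.
  Root rose: left subtree has 0 nodes { }, right has 1 {lime}.
  Root moss: left subtree has 5 nodes {tulip, reed, iris, mint, hop}, right has 3 {daisy, fig, teak}.
    Root tulip: left subtree has 0 nodes { }, right has 4 {reed, iris, mint, hop}.
      Root mint: left subtree has 2 nodes {reed, iris}, right has 1 {hop}.
        Root reed: left subtree has 0 nodes { }, right has 1 {iris}.
    Root teak: left subtree has 2 nodes {daisy, fig}, right has 0 { }.
      Root fig: left subtree has 1 node {daisy}, right has 0 { }.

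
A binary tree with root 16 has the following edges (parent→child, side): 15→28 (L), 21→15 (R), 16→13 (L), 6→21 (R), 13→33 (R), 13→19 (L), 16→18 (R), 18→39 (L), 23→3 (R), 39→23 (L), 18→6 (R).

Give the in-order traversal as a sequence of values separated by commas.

19, 13, 33, 16, 23, 3, 39, 18, 6, 21, 28, 15

In-order visits the left subtree, then the node, then the right subtree.
At 16: go left to 13.
  At 13: go left to 19.
    19 is a leaf — visit 19.
  Visit 13.
  At 13: go right to 33.
    33 is a leaf — visit 33.
Visit 16.
At 16: go right to 18.
  At 18: go left to 39.
    At 39: go left to 23.
      At 23: no left child.
      Visit 23.
      At 23: go right to 3.
        3 is a leaf — visit 3.
    Visit 39.
    At 39: no right child.
  Visit 18.
  At 18: go right to 6.
    At 6: no left child.
    Visit 6.
    At 6: go right to 21.
      At 21: no left child.
      Visit 21.
      At 21: go right to 15.
        At 15: go left to 28.
          28 is a leaf — visit 28.
        Visit 15.
        At 15: no right child.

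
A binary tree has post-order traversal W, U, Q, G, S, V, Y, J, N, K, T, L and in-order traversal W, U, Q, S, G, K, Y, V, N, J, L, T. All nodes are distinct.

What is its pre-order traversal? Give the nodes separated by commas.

The last element of post-order is the root; it splits in-order into left and right subtrees.
Root L: left subtree has 10 nodes {W, U, Q, S, G, K, Y, V, N, J}, right has 1 {T}.
  Root K: left subtree has 5 nodes {W, U, Q, S, G}, right has 4 {Y, V, N, J}.
    Root S: left subtree has 3 nodes {W, U, Q}, right has 1 {G}.
      Root Q: left subtree has 2 nodes {W, U}, right has 0 { }.
        Root U: left subtree has 1 node {W}, right has 0 { }.
    Root N: left subtree has 2 nodes {Y, V}, right has 1 {J}.
      Root Y: left subtree has 0 nodes { }, right has 1 {V}.

L, K, S, Q, U, W, G, N, Y, V, J, T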